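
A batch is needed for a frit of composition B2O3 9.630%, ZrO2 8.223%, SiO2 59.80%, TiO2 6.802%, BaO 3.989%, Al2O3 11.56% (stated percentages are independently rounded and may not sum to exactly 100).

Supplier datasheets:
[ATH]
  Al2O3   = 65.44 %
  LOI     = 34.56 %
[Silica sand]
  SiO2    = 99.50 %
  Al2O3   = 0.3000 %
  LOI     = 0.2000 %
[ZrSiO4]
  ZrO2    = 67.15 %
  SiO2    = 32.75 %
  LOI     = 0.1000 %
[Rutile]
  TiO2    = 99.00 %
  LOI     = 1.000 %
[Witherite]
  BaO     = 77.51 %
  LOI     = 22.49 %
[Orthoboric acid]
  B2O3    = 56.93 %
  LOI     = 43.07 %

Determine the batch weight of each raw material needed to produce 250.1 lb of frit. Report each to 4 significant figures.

Working values appear rounded to four significant digits — all internal work keeps full precision in all steps. Every reported value takes exactly one rounding; derived quantities (LOI, glass mass, the six compositions, yield, the totals) are recomputed from the weighed amounts per 250.1 lb of glass in full float precision exactly as shown in the question or the answer.
Oxide-by-oxide targets in 250.1 lb frit:
  B2O3: 9.630% × 250.1 = 24.08 lb
  ZrO2: 8.223% × 250.1 = 20.57 lb
  SiO2: 59.80% × 250.1 = 149.6 lb
  TiO2: 6.802% × 250.1 = 17.01 lb
  BaO: 3.989% × 250.1 = 9.976 lb
  Al2O3: 11.56% × 250.1 = 28.91 lb
Checking each oxide sum per the reported batch figures, under the basis named above (sums match the target masses once rounding is allowed for):
  B2O3: 42.31·0.5693 = 24.09 lb (target 24.08 lb)
  ZrO2: 30.63·0.6715 = 20.57 lb (target 20.57 lb)
  SiO2: 140.2·0.9950 + 30.63·0.3275 = 149.5 lb (target 149.6 lb)
  TiO2: 17.18·0.9900 = 17.01 lb (target 17.01 lb)
  BaO: 12.87·0.7751 = 9.976 lb (target 9.976 lb)
  Al2O3: 43.54·0.6544 + 140.2·0.003000 = 28.91 lb (target 28.91 lb)
Consistency of the glass mass: total batch − LOI = 250.1 lb (per-oxide target masses sum to 250.1 lb; the stated basis being 250.1 lb — a pure rounding effect).
Whole-batch sum: Σ batch = 286.7 lb; LOI loss = Σ batch·LOI = 36.65 lb; yield, glass over the total, = 87.22%.

Batch per 250.1 lb frit:
  ATH: 43.54 lb
  Silica sand: 140.2 lb
  ZrSiO4: 30.63 lb
  Rutile: 17.18 lb
  Witherite: 12.87 lb
  Orthoboric acid: 42.31 lb
Total batch = 286.7 lb; LOI loss = 36.65 lb; yield = 87.22%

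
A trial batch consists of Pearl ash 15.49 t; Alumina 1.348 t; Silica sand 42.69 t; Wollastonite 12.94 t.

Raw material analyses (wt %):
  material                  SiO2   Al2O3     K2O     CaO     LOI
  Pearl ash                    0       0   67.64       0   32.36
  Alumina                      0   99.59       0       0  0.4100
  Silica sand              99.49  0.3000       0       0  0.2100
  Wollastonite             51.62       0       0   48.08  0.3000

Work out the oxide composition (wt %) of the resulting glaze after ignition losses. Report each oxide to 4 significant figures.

Intermediates are displayed rounded to 4 significant digits in the printout; all arithmetic runs at full precision throughout — every reported value takes exactly one rounding — derived quantities are computed at full precision (net glass mass, four oxide percentages, yield, ignition loss, totals) starting from the weights on 67.32 t of glass as written in the problem or answer text.
Oxide-by-oxide delivered mass:
  SiO2: 42.69·0.9949 + 12.94·0.5162 = 49.15 t
  Al2O3: 1.348·0.9959 + 42.69·0.003000 = 1.471 t
  K2O: 15.49·0.6764 = 10.48 t
  CaO: 12.94·0.4808 = 6.222 t
LOI: 15.49·0.3236 + 1.348·0.004100 + 42.69·0.002100 + 12.94·0.003000 = 5.147 t
Net of LOI, the glass mass = 72.47 − 5.147 = 67.32 t (the oxide masses sum to this)
wt % = 100 × oxide mass / glass mass

Glass mass = 67.32 t (batch 72.47 − LOI 5.147).
Composition: SiO2 73.01%, Al2O3 2.184%, K2O 15.56%, CaO 9.242%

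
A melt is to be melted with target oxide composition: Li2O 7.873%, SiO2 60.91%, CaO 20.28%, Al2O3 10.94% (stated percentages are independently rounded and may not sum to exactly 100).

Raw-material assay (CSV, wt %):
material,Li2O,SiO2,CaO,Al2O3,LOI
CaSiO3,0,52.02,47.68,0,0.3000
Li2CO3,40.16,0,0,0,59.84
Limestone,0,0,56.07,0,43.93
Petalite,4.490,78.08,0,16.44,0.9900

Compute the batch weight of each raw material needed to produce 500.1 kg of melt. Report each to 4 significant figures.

Batch per 500.1 kg melt:
  CaSiO3: 86.06 kg
  Li2CO3: 60.83 kg
  Limestone: 107.7 kg
  Petalite: 332.8 kg
Total batch = 587.4 kg; LOI loss = 87.27 kg; yield = 85.14%

Each numeric step maintains full float precision through the solve; intermediates are shown rounded to four significant digits — exactly one rounding goes into each reported figure. All derived quantities, which include four oxide percentages, net glass mass, the yield, the totals, LOI, are rebuilt at full precision, as given in problem or answer, starting from the weights on 500.1 kg of glass.
Target masses of each oxide per 500.1 kg melt:
  Li2O: 7.873% × 500.1 = 39.37 kg
  SiO2: 60.91% × 500.1 = 304.6 kg
  CaO: 20.28% × 500.1 = 101.4 kg
  Al2O3: 10.94% × 500.1 = 54.71 kg
Mass-balance tally per oxide from the weights as reported, relative to the basis at hand (sum by sum, the targets are met inside rounding margins):
  Li2O: 60.83·0.4016 + 332.8·0.04490 = 39.37 kg (target 39.37 kg)
  SiO2: 86.06·0.5202 + 332.8·0.7808 = 304.6 kg (target 304.6 kg)
  CaO: 86.06·0.4768 + 107.7·0.5607 = 101.4 kg (target 101.4 kg)
  Al2O3: 332.8·0.1644 = 54.71 kg (target 54.71 kg)
Glass mass check: total batch − LOI = 500.1 kg (summing oxide targets gives 500.1 kg; basis as stated: 500.1 kg — a pure rounding effect).
Batch grand total — Σ batch = 587.4 kg; ignition loss, Σ(batch × LOI) = 87.27 kg; yield, glass over the total, = 85.14%.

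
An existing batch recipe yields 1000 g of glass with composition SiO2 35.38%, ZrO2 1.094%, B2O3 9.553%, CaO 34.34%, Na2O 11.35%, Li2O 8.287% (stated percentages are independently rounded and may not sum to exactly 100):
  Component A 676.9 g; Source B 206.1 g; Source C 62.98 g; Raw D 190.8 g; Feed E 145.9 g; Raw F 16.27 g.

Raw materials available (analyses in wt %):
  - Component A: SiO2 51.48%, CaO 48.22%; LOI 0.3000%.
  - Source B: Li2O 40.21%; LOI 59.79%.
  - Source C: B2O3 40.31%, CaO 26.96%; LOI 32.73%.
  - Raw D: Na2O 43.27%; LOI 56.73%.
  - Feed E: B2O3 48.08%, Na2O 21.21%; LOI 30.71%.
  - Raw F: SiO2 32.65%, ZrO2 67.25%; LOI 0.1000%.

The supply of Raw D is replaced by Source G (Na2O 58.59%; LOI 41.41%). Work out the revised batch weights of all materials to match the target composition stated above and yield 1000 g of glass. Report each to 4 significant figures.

Full float precision is carried at all times. Working values are printed rounded to 4 significant digits alongside each step — every reported value is rounded just once; the derived quantities, including net glass mass, ignition loss, six oxide percentages, totals, yield, are computed from the weighed amounts per 1000 g of glass at full float precision, exactly as shown in the question or the answer.
The oxide mass targets at 1000 g glass:
  SiO2: 35.38% × 1000 = 353.8 g
  ZrO2: 1.094% × 1000 = 10.94 g
  B2O3: 9.553% × 1000 = 95.53 g
  CaO: 34.34% × 1000 = 343.4 g
  Na2O: 11.35% × 1000 = 113.5 g
  Li2O: 8.287% × 1000 = 82.87 g
A balance pass over the oxides, applying the batch weights above, versus the basis set out (summed amounts equal target values given rounding of the digits):
  SiO2: 676.9·0.5148 + 16.27·0.3265 = 353.8 g (target 353.8 g)
  ZrO2: 16.27·0.6725 = 10.94 g (target 10.94 g)
  B2O3: 62.98·0.4031 + 145.9·0.4808 = 95.54 g (target 95.53 g)
  CaO: 676.9·0.4822 + 62.98·0.2696 = 343.4 g (target 343.4 g)
  Na2O: 140.9·0.5859 + 145.9·0.2121 = 113.5 g (target 113.5 g)
  Li2O: 206.1·0.4021 = 82.87 g (target 82.87 g)
Consistency of the glass mass: whole batch net of LOI = 1000 g (the targets, summed, come to 1000 g; with the basis standing at 1000 g — differing by rounding only).
Adding the batch up: Σ batch = 1249 g; LOI loss = Σ batch·LOI = 249.0 g; the yield ratio, glass ÷ batch: 80.06%.

Revised batch per 1000 g glass:
  Component A: 676.9 g
  Source B: 206.1 g
  Source C: 62.98 g
  Source G: 140.9 g
  Feed E: 145.9 g
  Raw F: 16.27 g
Total batch = 1249 g; LOI loss = 249.0 g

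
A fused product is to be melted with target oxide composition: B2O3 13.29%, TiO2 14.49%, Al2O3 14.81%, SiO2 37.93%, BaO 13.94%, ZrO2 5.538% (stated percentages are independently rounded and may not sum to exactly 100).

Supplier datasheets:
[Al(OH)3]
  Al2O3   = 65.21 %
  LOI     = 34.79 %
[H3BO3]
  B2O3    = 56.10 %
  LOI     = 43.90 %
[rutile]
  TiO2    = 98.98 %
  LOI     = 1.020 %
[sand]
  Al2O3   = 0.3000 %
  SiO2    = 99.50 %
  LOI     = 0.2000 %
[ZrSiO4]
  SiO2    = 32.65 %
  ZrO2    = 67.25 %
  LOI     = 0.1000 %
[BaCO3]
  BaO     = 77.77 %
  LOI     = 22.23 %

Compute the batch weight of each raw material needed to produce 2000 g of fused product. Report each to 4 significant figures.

Batch per 2000 g fused product:
  Al(OH)3: 451.0 g
  H3BO3: 473.8 g
  rutile: 292.8 g
  sand: 708.4 g
  ZrSiO4: 164.7 g
  BaCO3: 358.5 g
Total batch = 2449 g; LOI loss = 449.2 g; yield = 81.66%

The working math maintains exact precision from start to finish — the intermediate values are shown (rounded to 4 significant figures) in the working. Each reported number is rounded a single time. Derived quantities (the six compositions, yield, glass mass, totals, LOI) are re-derived at full float precision from the batch weights at 2000 g of glass, as quoted within either problem or answer.
The oxide mass targets at 2000 g fused product:
  B2O3: 13.29% × 2000 = 265.8 g
  TiO2: 14.49% × 2000 = 289.8 g
  Al2O3: 14.81% × 2000 = 296.2 g
  SiO2: 37.93% × 2000 = 758.6 g
  BaO: 13.94% × 2000 = 278.8 g
  ZrO2: 5.538% × 2000 = 110.8 g
Checking each oxide sum using the reported weights, versus the basis set out (oxide sums agree with the targets once rounding is allowed for):
  B2O3: 473.8·0.5610 = 265.8 g (target 265.8 g)
  TiO2: 292.8·0.9898 = 289.8 g (target 289.8 g)
  Al2O3: 451.0·0.6521 + 708.4·0.003000 = 296.2 g (target 296.2 g)
  SiO2: 708.4·0.9950 + 164.7·0.3265 = 758.6 g (target 758.6 g)
  BaO: 358.5·0.7777 = 278.8 g (target 278.8 g)
  ZrO2: 164.7·0.6725 = 110.8 g (target 110.8 g)
Auditing the glass mass value: batch total minus LOI = 2000 g (targets for the oxides total 2000 g; the stated basis being 2000 g — deltas are rounding alone).
Summing the batch: Σ batch = 2449 g; the LOI term Σ batch·LOI equals 449.2 g; glass ÷ batch gives a yield of 81.66%.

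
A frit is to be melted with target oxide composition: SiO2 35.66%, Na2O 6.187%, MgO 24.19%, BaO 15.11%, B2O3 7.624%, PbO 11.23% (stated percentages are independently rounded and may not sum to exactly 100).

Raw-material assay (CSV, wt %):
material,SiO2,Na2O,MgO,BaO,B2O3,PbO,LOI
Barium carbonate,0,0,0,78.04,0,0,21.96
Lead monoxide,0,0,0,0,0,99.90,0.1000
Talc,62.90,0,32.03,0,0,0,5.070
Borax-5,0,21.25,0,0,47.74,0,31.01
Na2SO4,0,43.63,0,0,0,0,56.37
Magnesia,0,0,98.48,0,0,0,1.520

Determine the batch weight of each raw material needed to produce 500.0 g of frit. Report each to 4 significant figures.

Batch per 500.0 g frit:
  Barium carbonate: 96.81 g
  Lead monoxide: 56.21 g
  Talc: 283.5 g
  Borax-5: 79.85 g
  Na2SO4: 32.01 g
  Magnesia: 30.62 g
Total batch = 579.0 g; LOI loss = 78.96 g; yield = 86.36%

All arithmetic holds full float precision from first step to last — intermediates are displayed (rounded to four significant figures) in the working. A single rounding finalizes every reported value — all derived quantities (LOI, the yield, totals, the six compositions, glass mass) are carried starting from the weights at 500.0 g of glass in full float precision, as quoted within question or answer.
Oxide mass targets, per 500.0 g frit:
  SiO2: 35.66% × 500.0 = 178.3 g
  Na2O: 6.187% × 500.0 = 30.94 g
  MgO: 24.19% × 500.0 = 121.0 g
  BaO: 15.11% × 500.0 = 75.55 g
  B2O3: 7.624% × 500.0 = 38.12 g
  PbO: 11.23% × 500.0 = 56.15 g
Mass-balance tally per oxide from the weights as reported, against the basis in use (each sum matches its target mass given rounding of the digits):
  SiO2: 283.5·0.6290 = 178.3 g (target 178.3 g)
  Na2O: 79.85·0.2125 + 32.01·0.4363 = 30.93 g (target 30.94 g)
  MgO: 283.5·0.3203 + 30.62·0.9848 = 121.0 g (target 121.0 g)
  BaO: 96.81·0.7804 = 75.55 g (target 75.55 g)
  B2O3: 79.85·0.4774 = 38.12 g (target 38.12 g)
  PbO: 56.21·0.9990 = 56.15 g (target 56.15 g)
Glass mass check: total batch − LOI = 500.0 g (per-oxide target masses sum to 500.0 g; basis as stated: 500.0 g — rounding explains the deltas).
Batch total: Σ batch = 579.0 g; ignition loss, Σ(batch × LOI) = 78.96 g; yield, glass over the total, = 86.36%.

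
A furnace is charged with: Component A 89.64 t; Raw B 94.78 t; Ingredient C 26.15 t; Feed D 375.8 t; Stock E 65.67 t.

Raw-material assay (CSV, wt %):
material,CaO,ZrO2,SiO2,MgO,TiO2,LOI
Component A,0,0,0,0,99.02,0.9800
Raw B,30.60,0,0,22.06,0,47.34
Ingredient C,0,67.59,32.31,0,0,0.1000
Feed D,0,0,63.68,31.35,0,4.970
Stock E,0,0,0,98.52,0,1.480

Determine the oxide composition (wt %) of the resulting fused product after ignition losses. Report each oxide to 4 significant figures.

Glass mass = 586.6 t (batch 652.0 − LOI 65.42).
Composition: CaO 4.944%, ZrO2 3.013%, SiO2 42.24%, MgO 34.68%, TiO2 15.13%

Intermediates are shown, with 4-significant-digit rounding, alongside each step; the whole derivation maintains full precision at each step. Every reported figure sees exactly one rounding — derived quantities are computed at full float precision (glass mass, the totals, yield, the five compositions, ignition loss) starting from the weights per 586.6 t of glass, as quoted within the question or the answer.
Oxide-by-oxide delivered mass:
  CaO: 94.78·0.3060 = 29.00 t
  ZrO2: 26.15·0.6759 = 17.67 t
  SiO2: 26.15·0.3231 + 375.8·0.6368 = 247.8 t
  MgO: 94.78·0.2206 + 375.8·0.3135 + 65.67·0.9852 = 203.4 t
  TiO2: 89.64·0.9902 = 88.76 t
LOI: 89.64·0.009800 + 94.78·0.4734 + 26.15·0.001000 + 375.8·0.04970 + 65.67·0.01480 = 65.42 t
Net of LOI, the glass mass = 652.0 − 65.42 = 586.6 t (= Σ oxide masses)
wt % = oxide mass / glass mass × 100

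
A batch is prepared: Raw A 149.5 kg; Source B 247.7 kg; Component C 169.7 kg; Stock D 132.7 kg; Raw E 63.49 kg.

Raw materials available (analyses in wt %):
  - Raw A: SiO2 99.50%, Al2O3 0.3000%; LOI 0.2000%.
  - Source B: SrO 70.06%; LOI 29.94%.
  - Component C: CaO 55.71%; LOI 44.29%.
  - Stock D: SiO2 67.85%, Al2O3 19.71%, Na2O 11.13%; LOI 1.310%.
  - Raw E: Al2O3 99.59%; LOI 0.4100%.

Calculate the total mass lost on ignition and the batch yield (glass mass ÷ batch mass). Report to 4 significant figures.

Full precision is held from start to finish; in-progress results appear rounded to 4 significant figures as written — every reported result takes just one rounding. Derived quantities are rebuilt at full float precision (the five compositions, glass mass, the totals, LOI, yield) from the batch weights on 611.5 kg of glass as set out in the problem or the answer.
Ignition loss by material:
  Raw A: 149.5 × 0.002000 = 0.2990 kg
  Source B: 247.7 × 0.2994 = 74.16 kg
  Component C: 169.7 × 0.4429 = 75.16 kg
  Stock D: 132.7 × 0.01310 = 1.738 kg
  Raw E: 63.49 × 0.004100 = 0.2603 kg
Total LOI = 151.6 kg
Glass = batch − LOI = 763.1 − 151.6 = 611.5 kg

LOI loss = 151.6 kg; glass = 611.5 kg; yield = 80.13%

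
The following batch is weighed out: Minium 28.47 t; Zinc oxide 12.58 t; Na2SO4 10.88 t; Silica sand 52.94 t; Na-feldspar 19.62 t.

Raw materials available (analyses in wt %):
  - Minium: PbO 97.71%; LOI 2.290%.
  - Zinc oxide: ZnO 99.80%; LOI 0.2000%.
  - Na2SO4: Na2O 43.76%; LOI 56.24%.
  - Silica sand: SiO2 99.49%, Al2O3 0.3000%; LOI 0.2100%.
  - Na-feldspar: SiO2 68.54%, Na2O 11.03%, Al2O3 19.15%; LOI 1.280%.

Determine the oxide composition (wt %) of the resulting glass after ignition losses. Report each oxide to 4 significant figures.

Mid-chain values are shown (rounded to 4 significant digits) in the printout; exact precision is carried from first step to last; each reported number takes just one rounding. Derived quantities are computed using the weight values at 117.3 t of glass at exact precision (totals, ignition loss, glass mass, yield, five oxide percentages), as given in the question or the answer.
Oxide-by-oxide delivered mass:
  SiO2: 52.94·0.9949 + 19.62·0.6854 = 66.12 t
  PbO: 28.47·0.9771 = 27.82 t
  Na2O: 10.88·0.4376 + 19.62·0.1103 = 6.925 t
  Al2O3: 52.94·0.003000 + 19.62·0.1915 = 3.916 t
  ZnO: 12.58·0.9980 = 12.55 t
LOI: 28.47·0.02290 + 12.58·0.002000 + 10.88·0.5624 + 52.94·0.002100 + 19.62·0.01280 = 7.158 t
Net of LOI, the glass mass = 124.5 − 7.158 = 117.3 t (= the summed oxide contributions)
percent by weight: oxide/glass ×100

Glass mass = 117.3 t (batch 124.5 − LOI 7.158).
Composition: SiO2 56.35%, PbO 23.71%, Na2O 5.902%, Al2O3 3.338%, ZnO 10.70%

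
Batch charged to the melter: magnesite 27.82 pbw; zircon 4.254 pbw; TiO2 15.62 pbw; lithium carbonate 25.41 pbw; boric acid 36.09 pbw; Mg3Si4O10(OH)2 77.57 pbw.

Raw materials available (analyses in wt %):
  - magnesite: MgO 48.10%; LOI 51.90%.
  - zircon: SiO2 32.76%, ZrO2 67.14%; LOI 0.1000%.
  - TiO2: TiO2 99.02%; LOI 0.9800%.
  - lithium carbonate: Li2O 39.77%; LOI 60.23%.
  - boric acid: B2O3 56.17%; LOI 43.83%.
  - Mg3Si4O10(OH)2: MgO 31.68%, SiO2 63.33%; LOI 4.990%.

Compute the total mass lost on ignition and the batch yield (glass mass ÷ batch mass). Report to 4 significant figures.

LOI loss = 49.59 pbw; glass = 137.2 pbw; yield = 73.45%

Values along the way are shown, with 4-significant-digit rounding, in the working; each numeric step runs at full precision throughout; each reported value is rounded a single time — derived quantities (the six compositions, totals, glass mass, yield, LOI) are carried from the weighed amounts on 137.2 pbw of glass in full float precision exactly as shown in the problem or the answer.
Each material's LOI contribution:
  magnesite: 27.82 × 0.5190 = 14.44 pbw
  zircon: 4.254 × 0.001000 = 0.004254 pbw
  TiO2: 15.62 × 0.009800 = 0.1531 pbw
  lithium carbonate: 25.41 × 0.6023 = 15.30 pbw
  boric acid: 36.09 × 0.4383 = 15.82 pbw
  Mg3Si4O10(OH)2: 77.57 × 0.04990 = 3.871 pbw
Total LOI = 49.59 pbw
Glass = batch − LOI = 186.8 − 49.59 = 137.2 pbw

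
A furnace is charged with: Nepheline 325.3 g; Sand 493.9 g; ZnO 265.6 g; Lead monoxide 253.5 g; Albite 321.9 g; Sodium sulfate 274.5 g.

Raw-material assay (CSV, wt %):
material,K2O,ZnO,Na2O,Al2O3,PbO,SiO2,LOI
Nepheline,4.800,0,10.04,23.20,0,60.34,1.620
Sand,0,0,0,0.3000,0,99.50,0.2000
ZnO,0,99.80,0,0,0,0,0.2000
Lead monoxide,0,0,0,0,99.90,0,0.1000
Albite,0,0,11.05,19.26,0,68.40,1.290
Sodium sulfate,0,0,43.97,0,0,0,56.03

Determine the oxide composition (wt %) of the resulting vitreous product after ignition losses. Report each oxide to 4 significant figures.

Glass mass = 1770 g (batch 1935 − LOI 165.0).
Composition: K2O 0.8823%, ZnO 14.98%, Na2O 10.68%, Al2O3 7.852%, PbO 14.31%, SiO2 51.30%

The whole derivation maintains exact precision end to end. Working values are printed with 4-significant-figure rounding as written. Exactly one rounding lands on each reported number; derived quantities, including yield, totals, glass mass, LOI, the six compositions, are computed from the batch weights at 1770 g of glass at exact precision exactly as shown in the problem or answer text.
Delivered oxide masses:
  K2O: 325.3·0.04800 = 15.61 g
  ZnO: 265.6·0.9980 = 265.1 g
  Na2O: 325.3·0.1004 + 321.9·0.1105 + 274.5·0.4397 = 188.9 g
  Al2O3: 325.3·0.2320 + 493.9·0.003000 + 321.9·0.1926 = 138.9 g
  PbO: 253.5·0.9990 = 253.2 g
  SiO2: 325.3·0.6034 + 493.9·0.9950 + 321.9·0.6840 = 907.9 g
LOI: 325.3·0.01620 + 493.9·0.002000 + 265.6·0.002000 + 253.5·0.001000 + 321.9·0.01290 + 274.5·0.5603 = 165.0 g
Glass = total batch minus LOI = 1935 − 165.0 = 1770 g (equal to the oxide-mass sum)
each wt % is 100 × oxide ÷ glass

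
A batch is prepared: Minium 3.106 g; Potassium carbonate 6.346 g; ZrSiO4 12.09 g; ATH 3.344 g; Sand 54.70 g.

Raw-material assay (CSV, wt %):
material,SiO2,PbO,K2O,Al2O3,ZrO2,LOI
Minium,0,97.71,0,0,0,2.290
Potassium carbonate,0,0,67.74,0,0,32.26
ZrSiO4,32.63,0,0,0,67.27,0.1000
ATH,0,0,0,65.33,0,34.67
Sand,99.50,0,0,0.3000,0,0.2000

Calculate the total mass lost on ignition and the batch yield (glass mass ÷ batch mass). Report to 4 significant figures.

LOI loss = 3.399 g; glass = 76.19 g; yield = 95.73%

The intermediate values appear, rounded to 4 significant figures, between the steps. The working math holds full precision in all steps; each reported figure receives exactly one rounding — the derived quantities (yield, totals, ignition loss, five oxide percentages, glass mass) are carried in exact precision from the weighed amounts at 76.19 g of glass, exactly as printed in question or answer.
Each material's LOI contribution:
  Minium: 3.106 × 0.02290 = 0.07113 g
  Potassium carbonate: 6.346 × 0.3226 = 2.047 g
  ZrSiO4: 12.09 × 0.001000 = 0.01209 g
  ATH: 3.344 × 0.3467 = 1.159 g
  Sand: 54.70 × 0.002000 = 0.1094 g
Total LOI = 3.399 g
Glass = batch − LOI = 79.59 − 3.399 = 76.19 g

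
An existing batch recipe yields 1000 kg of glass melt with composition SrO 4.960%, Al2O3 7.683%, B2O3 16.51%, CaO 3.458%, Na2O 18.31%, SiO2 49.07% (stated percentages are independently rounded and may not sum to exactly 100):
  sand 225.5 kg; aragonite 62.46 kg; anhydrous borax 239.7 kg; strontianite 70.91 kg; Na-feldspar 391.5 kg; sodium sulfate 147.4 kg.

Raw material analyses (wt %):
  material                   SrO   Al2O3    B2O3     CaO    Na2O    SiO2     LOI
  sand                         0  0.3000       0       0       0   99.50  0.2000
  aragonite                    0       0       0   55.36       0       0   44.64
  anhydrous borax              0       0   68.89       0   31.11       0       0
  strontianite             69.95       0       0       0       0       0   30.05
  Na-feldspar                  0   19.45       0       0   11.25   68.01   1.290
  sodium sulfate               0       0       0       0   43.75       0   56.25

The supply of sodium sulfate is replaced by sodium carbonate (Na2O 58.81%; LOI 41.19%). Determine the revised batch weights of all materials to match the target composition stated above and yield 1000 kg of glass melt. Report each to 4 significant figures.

Revised batch per 1000 kg glass melt:
  sand: 225.5 kg
  aragonite: 62.46 kg
  anhydrous borax: 239.7 kg
  strontianite: 70.91 kg
  Na-feldspar: 391.5 kg
  sodium carbonate: 109.7 kg
Total batch = 1100 kg; LOI loss = 99.88 kg

Every computation runs at full precision all the way through — in-progress results are printed rounded to four significant figures in the working — every reported result receives exactly one rounding — all derived quantities are computed in exact precision (ignition loss, the yield, glass mass, the six compositions, the totals) starting from the weights on 1000 kg of glass, exactly as printed in the question or the answer.
Oxide mass targets, per 1000 kg glass melt:
  SrO: 4.960% × 1000 = 49.60 kg
  Al2O3: 7.683% × 1000 = 76.83 kg
  B2O3: 16.51% × 1000 = 165.1 kg
  CaO: 3.458% × 1000 = 34.58 kg
  Na2O: 18.31% × 1000 = 183.1 kg
  SiO2: 49.07% × 1000 = 490.7 kg
Oxide-by-oxide audit on the weights just shown, against the basis in use (sums match the target masses given rounding of the digits):
  SrO: 70.91·0.6995 = 49.60 kg (target 49.60 kg)
  Al2O3: 225.5·0.003000 + 391.5·0.1945 = 76.82 kg (target 76.83 kg)
  B2O3: 239.7·0.6889 = 165.1 kg (target 165.1 kg)
  CaO: 62.46·0.5536 = 34.58 kg (target 34.58 kg)
  Na2O: 239.7·0.3111 + 391.5·0.1125 + 109.7·0.5881 = 183.1 kg (target 183.1 kg)
  SiO2: 225.5·0.9950 + 391.5·0.6801 = 490.6 kg (target 490.7 kg)
Consistency of the glass mass: total charge less LOI = 999.9 kg (targets for the oxides total 999.9 kg; the stated basis being 1000 kg — rounding explains the deltas).
Batch total: Σ batch = 1100 kg; LOI loss = Σ batch·LOI = 99.88 kg; yield = glass ÷ total batch = 90.92%.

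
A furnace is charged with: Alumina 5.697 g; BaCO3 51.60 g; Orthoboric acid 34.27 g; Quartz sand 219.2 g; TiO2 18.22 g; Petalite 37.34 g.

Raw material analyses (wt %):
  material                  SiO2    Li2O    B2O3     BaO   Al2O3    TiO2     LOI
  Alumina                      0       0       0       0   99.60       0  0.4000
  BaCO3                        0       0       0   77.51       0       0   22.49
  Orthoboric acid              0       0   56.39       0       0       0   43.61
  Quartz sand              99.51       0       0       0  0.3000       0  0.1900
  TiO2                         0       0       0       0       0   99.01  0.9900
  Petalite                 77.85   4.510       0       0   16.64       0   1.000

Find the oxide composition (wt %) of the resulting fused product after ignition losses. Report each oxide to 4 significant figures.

Glass mass = 338.8 g (batch 366.3 − LOI 27.54).
Composition: SiO2 72.97%, Li2O 0.4971%, B2O3 5.704%, BaO 11.81%, Al2O3 3.703%, TiO2 5.325%

Each numeric step maintains full precision all the way through — in-progress results are printed, rounded to four significant digits, on the page. Exactly one rounding lands on every reported value — all derived quantities are recomputed at exact precision (six oxide percentages, the totals, net glass mass, ignition loss, yield) using the weight values at 338.8 g of glass exactly as printed in problem or answer.
Mass of each oxide from the mix:
  SiO2: 219.2·0.9951 + 37.34·0.7785 = 247.2 g
  Li2O: 37.34·0.04510 = 1.684 g
  B2O3: 34.27·0.5639 = 19.32 g
  BaO: 51.60·0.7751 = 40.00 g
  Al2O3: 5.697·0.9960 + 219.2·0.003000 + 37.34·0.1664 = 12.55 g
  TiO2: 18.22·0.9901 = 18.04 g
LOI: 5.697·0.004000 + 51.60·0.2249 + 34.27·0.4361 + 219.2·0.001900 + 18.22·0.009900 + 37.34·0.01000 = 27.54 g
Net of LOI, the glass mass = 366.3 − 27.54 = 338.8 g (= the summed oxide contributions)
each oxide over glass, ×100, is wt %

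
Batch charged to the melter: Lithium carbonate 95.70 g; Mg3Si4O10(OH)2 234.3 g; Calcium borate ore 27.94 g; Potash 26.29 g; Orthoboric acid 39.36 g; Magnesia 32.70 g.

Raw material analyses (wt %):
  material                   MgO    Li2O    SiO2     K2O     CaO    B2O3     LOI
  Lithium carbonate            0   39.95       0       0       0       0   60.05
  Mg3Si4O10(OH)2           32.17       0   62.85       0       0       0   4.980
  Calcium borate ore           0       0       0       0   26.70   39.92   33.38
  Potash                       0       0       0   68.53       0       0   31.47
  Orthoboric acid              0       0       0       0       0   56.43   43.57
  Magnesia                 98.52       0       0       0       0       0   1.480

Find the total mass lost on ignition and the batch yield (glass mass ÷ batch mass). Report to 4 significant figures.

LOI loss = 104.4 g; glass = 351.9 g; yield = 77.13%

Intermediates appear with 4-significant-digit rounding at each printed step. All internal work runs at full precision all the way through. Every reported value receives exactly one rounding; all derived quantities (the yield, the six compositions, glass mass, totals, ignition loss) are carried starting from the weights on 351.9 g of glass at exact precision as they appear in the problem or answer text.
Loss on ignition, line by line:
  Lithium carbonate: 95.70 × 0.6005 = 57.47 g
  Mg3Si4O10(OH)2: 234.3 × 0.04980 = 11.67 g
  Calcium borate ore: 27.94 × 0.3338 = 9.326 g
  Potash: 26.29 × 0.3147 = 8.273 g
  Orthoboric acid: 39.36 × 0.4357 = 17.15 g
  Magnesia: 32.70 × 0.01480 = 0.4840 g
Total LOI = 104.4 g
Glass = batch − LOI = 456.3 − 104.4 = 351.9 g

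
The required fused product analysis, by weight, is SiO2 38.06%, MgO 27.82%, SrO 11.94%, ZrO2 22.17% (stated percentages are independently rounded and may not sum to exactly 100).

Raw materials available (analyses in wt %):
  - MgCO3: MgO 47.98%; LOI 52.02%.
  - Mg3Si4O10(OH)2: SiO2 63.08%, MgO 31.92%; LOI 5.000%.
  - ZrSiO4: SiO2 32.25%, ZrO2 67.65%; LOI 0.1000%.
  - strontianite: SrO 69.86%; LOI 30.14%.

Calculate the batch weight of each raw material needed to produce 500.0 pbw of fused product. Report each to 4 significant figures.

Batch per 500.0 pbw fused product:
  MgCO3: 144.9 pbw
  Mg3Si4O10(OH)2: 217.9 pbw
  ZrSiO4: 163.9 pbw
  strontianite: 85.46 pbw
Total batch = 612.2 pbw; LOI loss = 112.2 pbw; yield = 81.67%

Rounding to 4 significant figures governs every working value as displayed — exact precision is kept in all steps. Every reported result is rounded exactly once; all derived quantities, which include net glass mass, yield, LOI, four oxide percentages, the totals, are recomputed in full float precision, precisely as stated by question or answer, from the batch weights on 500.0 pbw of glass.
Oxide mass targets, per 500.0 pbw fused product:
  SiO2: 38.06% × 500.0 = 190.3 pbw
  MgO: 27.82% × 500.0 = 139.1 pbw
  SrO: 11.94% × 500.0 = 59.70 pbw
  ZrO2: 22.17% × 500.0 = 110.8 pbw
A balance pass over the oxides, from the weights as reported, versus the basis set out (each sum matches its target mass inside rounding margins):
  SiO2: 217.9·0.6308 + 163.9·0.3225 = 190.3 pbw (target 190.3 pbw)
  MgO: 144.9·0.4798 + 217.9·0.3192 = 139.1 pbw (target 139.1 pbw)
  SrO: 85.46·0.6986 = 59.70 pbw (target 59.70 pbw)
  ZrO2: 163.9·0.6765 = 110.9 pbw (target 110.8 pbw)
Consistency of the glass mass: batch Σ − ignition loss = 500.0 pbw (summing oxide targets gives 499.9 pbw; basis as stated: 500.0 pbw — any gap is answer rounding).
Batch total: Σ batch = 612.2 pbw; the LOI term Σ batch·LOI equals 112.2 pbw; as yield: glass ÷ batch → 81.67%.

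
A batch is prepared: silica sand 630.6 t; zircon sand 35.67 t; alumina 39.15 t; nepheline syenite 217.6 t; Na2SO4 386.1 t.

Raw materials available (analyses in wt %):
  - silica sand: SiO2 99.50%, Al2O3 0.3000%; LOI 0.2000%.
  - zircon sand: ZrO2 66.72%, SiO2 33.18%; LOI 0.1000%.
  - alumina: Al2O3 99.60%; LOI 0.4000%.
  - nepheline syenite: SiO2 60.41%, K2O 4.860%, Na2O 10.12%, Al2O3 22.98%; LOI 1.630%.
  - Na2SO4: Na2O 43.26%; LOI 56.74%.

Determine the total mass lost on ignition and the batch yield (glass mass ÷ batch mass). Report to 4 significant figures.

LOI loss = 224.1 t; glass = 1085 t; yield = 82.88%

Rounding to four significant figures applies to every mid-chain value as displayed — the working math maintains full precision from first step to last; a single rounding finalizes every reported number; all derived quantities, including LOI, totals, five oxide percentages, yield, glass mass, are re-derived using the weight values on 1085 t of glass in full float precision, as written in the problem or answer text.
Per-material ignition loss:
  silica sand: 630.6 × 0.002000 = 1.261 t
  zircon sand: 35.67 × 0.001000 = 0.03567 t
  alumina: 39.15 × 0.004000 = 0.1566 t
  nepheline syenite: 217.6 × 0.01630 = 3.547 t
  Na2SO4: 386.1 × 0.5674 = 219.1 t
Total LOI = 224.1 t
Glass = batch − LOI = 1309 − 224.1 = 1085 t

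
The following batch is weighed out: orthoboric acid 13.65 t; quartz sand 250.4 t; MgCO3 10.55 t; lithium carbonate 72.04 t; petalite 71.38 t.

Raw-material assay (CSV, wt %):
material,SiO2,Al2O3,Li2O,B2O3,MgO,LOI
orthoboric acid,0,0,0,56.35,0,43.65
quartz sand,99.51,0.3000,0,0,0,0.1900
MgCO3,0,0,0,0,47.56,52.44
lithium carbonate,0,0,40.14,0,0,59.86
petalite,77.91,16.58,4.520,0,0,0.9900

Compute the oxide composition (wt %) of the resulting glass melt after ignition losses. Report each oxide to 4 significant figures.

Mid-chain values are shown rounded off to 4 significant digits when written out; each numeric step holds full precision from first step to last — each reported number takes exactly one rounding — derived quantities are carried at full float precision (the five compositions, the totals, the yield, net glass mass, LOI) from the weighed amounts for 362.2 t of glass as set out in the problem or the answer.
Mass of each oxide from the mix:
  SiO2: 250.4·0.9951 + 71.38·0.7791 = 304.8 t
  Al2O3: 250.4·0.003000 + 71.38·0.1658 = 12.59 t
  Li2O: 72.04·0.4014 + 71.38·0.04520 = 32.14 t
  B2O3: 13.65·0.5635 = 7.692 t
  MgO: 10.55·0.4756 = 5.018 t
LOI: 13.65·0.4365 + 250.4·0.001900 + 10.55·0.5244 + 72.04·0.5986 + 71.38·0.009900 = 55.80 t
Net of LOI, the glass mass = 418.0 − 55.80 = 362.2 t (= the summed oxide contributions)
percent share: oxide ÷ glass, ×100

Glass mass = 362.2 t (batch 418.0 − LOI 55.80).
Composition: SiO2 84.14%, Al2O3 3.475%, Li2O 8.874%, B2O3 2.123%, MgO 1.385%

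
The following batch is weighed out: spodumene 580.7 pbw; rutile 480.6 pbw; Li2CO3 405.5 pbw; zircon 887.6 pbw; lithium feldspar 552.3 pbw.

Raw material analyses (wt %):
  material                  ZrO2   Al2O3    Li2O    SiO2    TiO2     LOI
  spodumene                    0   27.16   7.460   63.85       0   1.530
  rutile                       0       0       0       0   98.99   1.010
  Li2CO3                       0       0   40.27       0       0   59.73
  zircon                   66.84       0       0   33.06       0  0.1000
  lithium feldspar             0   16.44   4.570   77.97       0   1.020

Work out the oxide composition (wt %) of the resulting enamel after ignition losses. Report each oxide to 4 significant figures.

Glass mass = 2644 pbw (batch 2907 − LOI 262.5).
Composition: ZrO2 22.44%, Al2O3 9.398%, Li2O 8.768%, SiO2 41.41%, TiO2 17.99%

Every computation carries full float precision all the way through — working values appear, with 4-significant-figure rounding, in the working — every reported number takes just one rounding; all derived quantities, including the yield, ignition loss, glass mass, five oxide percentages, the totals, are re-derived starting from the weights per 2644 pbw of glass at full precision precisely as stated by the problem or answer text.
What the batch supplies per oxide:
  ZrO2: 887.6·0.6684 = 593.3 pbw
  Al2O3: 580.7·0.2716 + 552.3·0.1644 = 248.5 pbw
  Li2O: 580.7·0.07460 + 405.5·0.4027 + 552.3·0.04570 = 231.9 pbw
  SiO2: 580.7·0.6385 + 887.6·0.3306 + 552.3·0.7797 = 1095 pbw
  TiO2: 480.6·0.9899 = 475.7 pbw
LOI: 580.7·0.01530 + 480.6·0.01010 + 405.5·0.5973 + 887.6·0.001000 + 552.3·0.01020 = 262.5 pbw
batch − LOI leaves glass = 2907 − 262.5 = 2644 pbw (matching Σ of the oxides)
oxide / glass × 100 gives the wt %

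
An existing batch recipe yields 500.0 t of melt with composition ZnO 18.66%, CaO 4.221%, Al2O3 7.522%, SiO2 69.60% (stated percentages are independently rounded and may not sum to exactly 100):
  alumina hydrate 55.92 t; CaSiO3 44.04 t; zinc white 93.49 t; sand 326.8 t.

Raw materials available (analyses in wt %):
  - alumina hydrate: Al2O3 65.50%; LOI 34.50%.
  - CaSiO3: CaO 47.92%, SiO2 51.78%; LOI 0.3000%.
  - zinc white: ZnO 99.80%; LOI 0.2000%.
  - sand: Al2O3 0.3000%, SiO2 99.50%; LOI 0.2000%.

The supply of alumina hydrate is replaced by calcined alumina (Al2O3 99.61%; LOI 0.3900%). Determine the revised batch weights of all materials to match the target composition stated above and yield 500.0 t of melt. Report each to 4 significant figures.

Revised batch per 500.0 t melt:
  calcined alumina: 36.77 t
  CaSiO3: 44.04 t
  zinc white: 93.49 t
  sand: 326.8 t
Total batch = 501.1 t; LOI loss = 1.116 t

In-progress results appear rounded to four significant figures at each printed step — the working math maintains full float precision in all steps; each reported figure takes just one rounding; all derived quantities are recomputed at full precision (net glass mass, totals, four oxide percentages, LOI, the yield) using the weight values on 500.0 t of glass as set out in either problem or answer.
Per-oxide target masses for 500.0 t melt:
  ZnO: 18.66% × 500.0 = 93.30 t
  CaO: 4.221% × 500.0 = 21.10 t
  Al2O3: 7.522% × 500.0 = 37.61 t
  SiO2: 69.60% × 500.0 = 348.0 t
Balance tally, oxide-wise, with the batch weights as given, against the basis in use (sum by sum, the targets are met once rounding is allowed for):
  ZnO: 93.49·0.9980 = 93.30 t (target 93.30 t)
  CaO: 44.04·0.4792 = 21.10 t (target 21.10 t)
  Al2O3: 36.77·0.9961 + 326.8·0.003000 = 37.61 t (target 37.61 t)
  SiO2: 44.04·0.5178 + 326.8·0.9950 = 348.0 t (target 348.0 t)
Mass balance on the glass: Σ batch − LOI loss = 500.0 t (the targets, summed, come to 500.0 t; basis as stated: 500.0 t — rounding explains the deltas).
Total batch = Σ batch = 501.1 t; loss to ignition Σ batch·LOI = 1.116 t; as yield: glass ÷ batch → 99.78%.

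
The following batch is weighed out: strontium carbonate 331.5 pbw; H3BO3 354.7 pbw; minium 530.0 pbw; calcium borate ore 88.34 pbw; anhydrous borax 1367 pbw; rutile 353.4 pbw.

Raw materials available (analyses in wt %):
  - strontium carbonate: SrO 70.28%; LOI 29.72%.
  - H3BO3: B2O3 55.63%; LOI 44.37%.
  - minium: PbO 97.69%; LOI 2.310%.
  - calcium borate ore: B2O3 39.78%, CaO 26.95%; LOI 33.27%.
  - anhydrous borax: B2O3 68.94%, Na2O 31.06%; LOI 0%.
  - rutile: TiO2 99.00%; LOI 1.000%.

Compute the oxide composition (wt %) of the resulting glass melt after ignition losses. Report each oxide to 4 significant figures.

Glass mass = 2724 pbw (batch 3025 − LOI 301.1).
Composition: B2O3 43.13%, SrO 8.553%, TiO2 12.84%, CaO 0.8740%, PbO 19.01%, Na2O 15.59%

Every computation carries full precision from start to finish. Working values are printed rounded to four significant figures on the page — each reported number is rounded once only. The derived quantities, which include net glass mass, yield, ignition loss, totals, six oxide percentages, are computed at full float precision, as written in the problem or answer text, starting from the weights for 2724 pbw of glass.
Per-oxide mass from batch:
  B2O3: 354.7·0.5563 + 88.34·0.3978 + 1367·0.6894 = 1175 pbw
  SrO: 331.5·0.7028 = 233.0 pbw
  TiO2: 353.4·0.9900 = 349.9 pbw
  CaO: 88.34·0.2695 = 23.81 pbw
  PbO: 530.0·0.9769 = 517.8 pbw
  Na2O: 1367·0.3106 = 424.6 pbw
LOI: 331.5·0.2972 + 354.7·0.4437 + 530.0·0.02310 + 88.34·0.3327 + 353.4·0.01000 = 301.1 pbw
batch − LOI leaves glass = 3025 − 301.1 = 2724 pbw (consistent with Σ oxide mass)
percent by weight: oxide/glass ×100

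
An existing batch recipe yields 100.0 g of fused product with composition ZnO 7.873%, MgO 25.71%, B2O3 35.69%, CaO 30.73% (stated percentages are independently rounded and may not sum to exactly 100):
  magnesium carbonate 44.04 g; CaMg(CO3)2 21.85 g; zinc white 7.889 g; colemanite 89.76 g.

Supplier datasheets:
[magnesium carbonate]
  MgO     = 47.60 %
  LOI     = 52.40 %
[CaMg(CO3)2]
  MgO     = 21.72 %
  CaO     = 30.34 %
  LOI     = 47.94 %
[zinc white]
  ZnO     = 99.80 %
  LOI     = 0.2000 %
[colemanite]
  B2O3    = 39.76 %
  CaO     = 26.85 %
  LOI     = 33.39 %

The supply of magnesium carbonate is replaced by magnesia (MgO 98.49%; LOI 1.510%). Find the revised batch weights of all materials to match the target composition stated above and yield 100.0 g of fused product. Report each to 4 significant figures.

Revised batch per 100.0 g fused product:
  magnesia: 21.29 g
  CaMg(CO3)2: 21.85 g
  zinc white: 7.889 g
  colemanite: 89.76 g
Total batch = 140.8 g; LOI loss = 40.78 g

Mid-chain values appear, with 4-significant-digit rounding, at each printed step. The working math holds exact precision in every operation. A single rounding yields each reported figure — derived quantities are re-derived at full precision (glass mass, LOI, the four compositions, the yield, the totals) from the weighed amounts per 100.0 g of glass as given in the question or the answer.
Target oxide masses per 100.0 g fused product:
  ZnO: 7.873% × 100.0 = 7.873 g
  MgO: 25.71% × 100.0 = 25.71 g
  B2O3: 35.69% × 100.0 = 35.69 g
  CaO: 30.73% × 100.0 = 30.73 g
Checking each oxide sum using the reported weights, for the quoted basis mass (each sum matches its target mass net of answer rounding effects):
  ZnO: 7.889·0.9980 = 7.873 g (target 7.873 g)
  MgO: 21.29·0.9849 + 21.85·0.2172 = 25.71 g (target 25.71 g)
  B2O3: 89.76·0.3976 = 35.69 g (target 35.69 g)
  CaO: 21.85·0.3034 + 89.76·0.2685 = 30.73 g (target 30.73 g)
Glass mass check: total charge less LOI = 100.0 g (the targets, summed, come to 100.0 g; basis as stated: 100.0 g — rounding explains the deltas).
Batch grand total — Σ batch = 140.8 g; LOI removed, Σ of batch·LOI: 40.78 g; yield: glass divided by total = 71.03%.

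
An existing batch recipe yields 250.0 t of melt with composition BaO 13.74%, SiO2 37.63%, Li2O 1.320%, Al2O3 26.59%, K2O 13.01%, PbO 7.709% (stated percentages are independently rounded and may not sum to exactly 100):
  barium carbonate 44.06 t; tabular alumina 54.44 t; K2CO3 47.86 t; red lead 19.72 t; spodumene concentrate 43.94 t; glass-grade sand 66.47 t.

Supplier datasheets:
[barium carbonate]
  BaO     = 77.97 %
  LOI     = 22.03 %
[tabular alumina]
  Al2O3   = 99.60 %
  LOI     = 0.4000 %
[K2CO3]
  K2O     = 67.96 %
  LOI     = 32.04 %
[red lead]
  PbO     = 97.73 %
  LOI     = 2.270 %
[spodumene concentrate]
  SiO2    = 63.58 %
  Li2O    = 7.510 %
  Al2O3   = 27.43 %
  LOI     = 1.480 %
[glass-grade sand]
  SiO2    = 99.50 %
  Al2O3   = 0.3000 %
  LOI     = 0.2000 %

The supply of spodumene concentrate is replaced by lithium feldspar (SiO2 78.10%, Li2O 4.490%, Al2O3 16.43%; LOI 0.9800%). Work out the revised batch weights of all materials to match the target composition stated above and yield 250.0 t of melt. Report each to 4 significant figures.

Every computation carries full float precision through every step. The intermediate values appear, rounded to four significant figures, alongside each step — exactly one rounding is applied to every reported value — all derived quantities, including LOI, six oxide percentages, yield, totals, net glass mass, are computed from the weighed amounts on 250.0 t of glass at full float precision, as set out in either problem or answer.
The oxide mass targets at 250.0 t melt:
  BaO: 13.74% × 250.0 = 34.35 t
  SiO2: 37.63% × 250.0 = 94.08 t
  Li2O: 1.320% × 250.0 = 3.300 t
  Al2O3: 26.59% × 250.0 = 66.47 t
  K2O: 13.01% × 250.0 = 32.52 t
  PbO: 7.709% × 250.0 = 19.27 t
Verifying the oxide balance on the weights just shown, per the basis as stated (each sum matches its target mass within answer rounding):
  BaO: 44.06·0.7797 = 34.35 t (target 34.35 t)
  SiO2: 73.50·0.7810 + 36.86·0.9950 = 94.08 t (target 94.08 t)
  Li2O: 73.50·0.04490 = 3.300 t (target 3.300 t)
  Al2O3: 54.51·0.9960 + 73.50·0.1643 + 36.86·0.003000 = 66.48 t (target 66.47 t)
  K2O: 47.86·0.6796 = 32.53 t (target 32.52 t)
  PbO: 19.72·0.9773 = 19.27 t (target 19.27 t)
Mass balance on the glass: total batch − LOI = 250.0 t (summing oxide targets gives 250.0 t; stated basis 250.0 t — rounding explains the deltas).
Batch grand total — Σ batch = 276.5 t; loss to ignition Σ batch·LOI = 26.50 t; yield = glass ÷ total batch = 90.42%.

Revised batch per 250.0 t melt:
  barium carbonate: 44.06 t
  tabular alumina: 54.51 t
  K2CO3: 47.86 t
  red lead: 19.72 t
  lithium feldspar: 73.50 t
  glass-grade sand: 36.86 t
Total batch = 276.5 t; LOI loss = 26.50 t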